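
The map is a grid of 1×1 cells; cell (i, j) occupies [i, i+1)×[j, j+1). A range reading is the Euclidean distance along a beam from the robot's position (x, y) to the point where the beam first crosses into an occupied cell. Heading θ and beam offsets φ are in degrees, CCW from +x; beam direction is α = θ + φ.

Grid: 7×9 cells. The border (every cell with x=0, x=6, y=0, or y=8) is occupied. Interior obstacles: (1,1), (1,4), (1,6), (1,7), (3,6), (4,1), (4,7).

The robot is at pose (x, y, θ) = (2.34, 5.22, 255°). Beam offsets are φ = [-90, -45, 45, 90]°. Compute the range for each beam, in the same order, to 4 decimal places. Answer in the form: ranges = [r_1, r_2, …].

beam 1: φ=-90°, α=165°
  direction (-0.9659, 0.2588); cell (2,5); t to first gridline: x 0.3520, y 3.0137 (then +1.0353 / +3.8637)
    (1,5) via x @ 0.3520
    (0,5) via x @ 1.3873  # hit
  → r_1 = 1.3873
beam 2: φ=-45°, α=210°
  direction (-0.8660, -0.5000); cell (2,5); t to first gridline: x 0.3926, y 0.4400 (then +1.1547 / +2.0000)
    (1,5) via x @ 0.3926
    (1,4) via y @ 0.4400  # hit
  → r_2 = 0.4400
beam 3: φ=45°, α=300°
  direction (0.5000, -0.8660); cell (2,5); t to first gridline: x 1.3200, y 0.2540 (then +2.0000 / +1.1547)
    (2,4) via y @ 0.2540
    (3,4) via x @ 1.3200
    (3,3) via y @ 1.4087
    (3,2) via y @ 2.5634
    (4,2) via x @ 3.3200
    (4,1) via y @ 3.7181  # hit
  → r_3 = 3.7181
beam 4: φ=90°, α=345°
  direction (0.9659, -0.2588); cell (2,5); t to first gridline: x 0.6833, y 0.8500 (then +1.0353 / +3.8637)
    (3,5) via x @ 0.6833
    (3,4) via y @ 0.8500
    (4,4) via x @ 1.7186
    (5,4) via x @ 2.7538
    (6,4) via x @ 3.7891  # hit
  → r_4 = 3.7891

ranges = [1.3873, 0.4400, 3.7181, 3.7891]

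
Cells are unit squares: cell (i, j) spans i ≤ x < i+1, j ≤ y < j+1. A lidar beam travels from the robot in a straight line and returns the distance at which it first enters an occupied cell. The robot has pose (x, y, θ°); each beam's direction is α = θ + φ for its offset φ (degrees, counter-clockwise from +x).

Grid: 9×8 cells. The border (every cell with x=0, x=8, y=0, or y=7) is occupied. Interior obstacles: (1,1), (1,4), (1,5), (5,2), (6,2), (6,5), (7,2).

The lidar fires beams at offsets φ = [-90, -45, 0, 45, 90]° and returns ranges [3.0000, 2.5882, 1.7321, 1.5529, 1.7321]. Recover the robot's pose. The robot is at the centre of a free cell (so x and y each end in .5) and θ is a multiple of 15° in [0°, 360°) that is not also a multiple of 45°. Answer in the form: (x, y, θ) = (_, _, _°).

(x, y, θ) = (3.5, 2.5, 210°)

Candidates: 35 free-cell centres × 16 headings = 560 poses. Raycast each; keep the one whose scan matches to 4 dp.
  (3.5, 4.5, 75°): beam 1 = 4.6587 ≠ 3.0000 ✗
  (5.5, 6.5, 30°): beam 1 = 1.0000 ≠ 3.0000 ✗
  (4.5, 5.5, 105°): beam 1 = 1.5529 ≠ 3.0000 ✗
  (5.5, 6.5, 330°): beam 1 = 6.3509 ≠ 3.0000 ✗
  …
  (3.5, 2.5, 210°): r_1=3.0000, r_2=2.5882, r_3=1.7321, r_4=1.5529, r_5=1.7321 — all match ✓
No second candidate reproduces the full scan.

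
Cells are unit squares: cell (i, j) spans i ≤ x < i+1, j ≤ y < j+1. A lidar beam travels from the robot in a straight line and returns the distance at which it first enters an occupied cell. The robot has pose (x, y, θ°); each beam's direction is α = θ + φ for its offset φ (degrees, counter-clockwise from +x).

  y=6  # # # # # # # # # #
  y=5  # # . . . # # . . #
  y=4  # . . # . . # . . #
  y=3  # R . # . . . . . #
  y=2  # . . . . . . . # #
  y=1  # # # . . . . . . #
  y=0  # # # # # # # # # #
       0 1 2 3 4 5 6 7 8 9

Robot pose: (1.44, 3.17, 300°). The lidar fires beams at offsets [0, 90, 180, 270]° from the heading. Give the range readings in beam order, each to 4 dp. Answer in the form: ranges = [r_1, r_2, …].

beam 1: φ=0°, α=300°
  dir = (cos 300°, sin 300°) = (0.5000, -0.8660); from cell (1,3)
  next x-line at t=1.1200, next y-line at t=0.1963; Δt_x=2.0000, Δt_y=1.1547
    y: enter (1,2) at t=0.1963
    x: enter (2,2) at t=1.1200
    y: enter (2,1) at t=1.3510 ← occupied
  → r_1 = 1.3510
beam 2: φ=90°, α=30°
  dir = (cos 30°, sin 30°) = (0.8660, 0.5000); from cell (1,3)
  next x-line at t=0.6466, next y-line at t=1.6600; Δt_x=1.1547, Δt_y=2.0000
    x: enter (2,3) at t=0.6466
    y: enter (2,4) at t=1.6600
    x: enter (3,4) at t=1.8013 ← occupied
  → r_2 = 1.8013
beam 3: φ=180°, α=120°
  dir = (cos 120°, sin 120°) = (-0.5000, 0.8660); from cell (1,3)
  next x-line at t=0.8800, next y-line at t=0.9584; Δt_x=2.0000, Δt_y=1.1547
    x: enter (0,3) at t=0.8800 ← occupied
  → r_3 = 0.8800
beam 4: φ=270°, α=210°
  dir = (cos 210°, sin 210°) = (-0.8660, -0.5000); from cell (1,3)
  next x-line at t=0.5081, next y-line at t=0.3400; Δt_x=1.1547, Δt_y=2.0000
    y: enter (1,2) at t=0.3400
    x: enter (0,2) at t=0.5081 ← occupied
  → r_4 = 0.5081

ranges = [1.3510, 1.8013, 0.8800, 0.5081]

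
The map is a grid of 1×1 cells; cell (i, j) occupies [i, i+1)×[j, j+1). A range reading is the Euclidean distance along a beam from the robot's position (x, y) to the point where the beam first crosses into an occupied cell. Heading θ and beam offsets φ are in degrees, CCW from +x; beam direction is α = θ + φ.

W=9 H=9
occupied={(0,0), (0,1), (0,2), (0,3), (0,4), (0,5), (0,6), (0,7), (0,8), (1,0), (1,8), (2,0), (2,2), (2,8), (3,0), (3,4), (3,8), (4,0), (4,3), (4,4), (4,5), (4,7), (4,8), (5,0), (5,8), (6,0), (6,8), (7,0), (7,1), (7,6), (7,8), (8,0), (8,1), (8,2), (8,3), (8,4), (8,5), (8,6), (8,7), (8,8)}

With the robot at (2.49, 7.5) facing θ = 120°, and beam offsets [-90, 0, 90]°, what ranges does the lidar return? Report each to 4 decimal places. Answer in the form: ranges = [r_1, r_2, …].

beam 1: φ=-90°, α=30°
  dir = (cos 30°, sin 30°) = (0.8660, 0.5000); from cell (2,7)
  next x-line at t=0.5889, next y-line at t=1.0000; Δt_x=1.1547, Δt_y=2.0000
    x: enter (3,7) at t=0.5889
    y: enter (3,8) at t=1.0000 ← occupied
  → r_1 = 1.0000
beam 2: φ=0°, α=120°
  dir = (cos 120°, sin 120°) = (-0.5000, 0.8660); from cell (2,7)
  next x-line at t=0.9800, next y-line at t=0.5774; Δt_x=2.0000, Δt_y=1.1547
    y: enter (2,8) at t=0.5774 ← occupied
  → r_2 = 0.5774
beam 3: φ=90°, α=210°
  dir = (cos 210°, sin 210°) = (-0.8660, -0.5000); from cell (2,7)
  next x-line at t=0.5658, next y-line at t=1.0000; Δt_x=1.1547, Δt_y=2.0000
    x: enter (1,7) at t=0.5658
    y: enter (1,6) at t=1.0000
    x: enter (0,6) at t=1.7205 ← occupied
  → r_3 = 1.7205

ranges = [1.0000, 0.5774, 1.7205]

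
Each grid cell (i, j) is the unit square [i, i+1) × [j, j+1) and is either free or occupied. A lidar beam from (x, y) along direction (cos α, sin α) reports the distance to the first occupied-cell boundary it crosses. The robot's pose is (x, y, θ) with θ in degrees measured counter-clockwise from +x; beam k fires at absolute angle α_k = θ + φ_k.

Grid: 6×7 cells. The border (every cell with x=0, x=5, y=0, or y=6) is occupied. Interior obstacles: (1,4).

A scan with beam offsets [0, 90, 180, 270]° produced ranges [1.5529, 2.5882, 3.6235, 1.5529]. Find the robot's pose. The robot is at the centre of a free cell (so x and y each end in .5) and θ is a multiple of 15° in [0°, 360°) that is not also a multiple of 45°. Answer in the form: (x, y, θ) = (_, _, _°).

(x, y, θ) = (2.5, 2.5, 255°)

The pose lattice has 19·16 = 304 candidates. Test each by forward raycasting.
  (2.5, 1.5, 300°): beam 1 = 0.5774 ≠ 1.5529 ✗
  (1.5, 5.5, 285°): beam 1 = 0.5176 ≠ 1.5529 ✗
  (3.5, 5.5, 150°): beam 1 = 1.0000 ≠ 1.5529 ✗
  (2.5, 2.5, 195°): beam 2 = 1.5529 ≠ 2.5882 ✗
  …
  (2.5, 2.5, 255°): r_1=1.5529, r_2=2.5882, r_3=3.6235, r_4=1.5529 — all match ✓
Only this pose fits every beam.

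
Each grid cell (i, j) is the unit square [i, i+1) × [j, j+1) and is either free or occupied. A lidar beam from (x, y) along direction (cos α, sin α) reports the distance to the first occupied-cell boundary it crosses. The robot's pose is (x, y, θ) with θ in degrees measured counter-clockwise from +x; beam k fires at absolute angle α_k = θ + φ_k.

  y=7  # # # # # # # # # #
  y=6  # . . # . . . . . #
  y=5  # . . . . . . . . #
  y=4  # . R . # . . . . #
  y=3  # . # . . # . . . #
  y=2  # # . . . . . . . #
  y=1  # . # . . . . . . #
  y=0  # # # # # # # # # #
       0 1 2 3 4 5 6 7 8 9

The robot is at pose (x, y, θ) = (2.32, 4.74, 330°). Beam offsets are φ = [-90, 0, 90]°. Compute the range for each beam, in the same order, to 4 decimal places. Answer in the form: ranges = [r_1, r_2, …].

ranges = [2.0092, 3.0946, 1.4549]

beam 1: φ=-90°, α=240°
  cosα=-0.5000 sinα=-0.8660 | (2,4) | tMaxX 0.6400 tMaxY 0.8545 | tΔX 2.0000 tΔY 1.1547
    t=0.6400 [x] (1,4)
    t=0.8545 [y] (1,3)
    t=2.0092 [y] (1,2) — stop
  → r_1 = 2.0092
beam 2: φ=0°, α=330°
  cosα=0.8660 sinα=-0.5000 | (2,4) | tMaxX 0.7852 tMaxY 1.4800 | tΔX 1.1547 tΔY 2.0000
    t=0.7852 [x] (3,4)
    t=1.4800 [y] (3,3)
    t=1.9399 [x] (4,3)
    t=3.0946 [x] (5,3) — stop
  → r_2 = 3.0946
beam 3: φ=90°, α=60°
  cosα=0.5000 sinα=0.8660 | (2,4) | tMaxX 1.3600 tMaxY 0.3002 | tΔX 2.0000 tΔY 1.1547
    t=0.3002 [y] (2,5)
    t=1.3600 [x] (3,5)
    t=1.4549 [y] (3,6) — stop
  → r_3 = 1.4549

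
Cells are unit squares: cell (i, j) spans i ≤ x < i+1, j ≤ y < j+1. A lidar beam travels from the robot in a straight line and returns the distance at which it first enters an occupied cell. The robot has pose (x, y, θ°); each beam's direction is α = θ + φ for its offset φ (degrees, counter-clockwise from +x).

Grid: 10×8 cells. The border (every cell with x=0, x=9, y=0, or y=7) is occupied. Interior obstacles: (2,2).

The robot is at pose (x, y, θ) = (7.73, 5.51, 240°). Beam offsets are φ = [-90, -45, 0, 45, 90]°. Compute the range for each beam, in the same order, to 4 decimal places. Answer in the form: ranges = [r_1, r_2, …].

beam 1: φ=-90°, α=150°
  dir = (cos 150°, sin 150°) = (-0.8660, 0.5000); from cell (7,5)
  next x-line at t=0.8429, next y-line at t=0.9800; Δt_x=1.1547, Δt_y=2.0000
    x: enter (6,5) at t=0.8429
    y: enter (6,6) at t=0.9800
    x: enter (5,6) at t=1.9976
    y: enter (5,7) at t=2.9800 ← occupied
  → r_1 = 2.9800
beam 2: φ=-45°, α=195°
  dir = (cos 195°, sin 195°) = (-0.9659, -0.2588); from cell (7,5)
  next x-line at t=0.7558, next y-line at t=1.9705; Δt_x=1.0353, Δt_y=3.8637
    x: enter (6,5) at t=0.7558
    x: enter (5,5) at t=1.7910
    y: enter (5,4) at t=1.9705
    x: enter (4,4) at t=2.8263
    x: enter (3,4) at t=3.8616
    x: enter (2,4) at t=4.8969
    y: enter (2,3) at t=5.8342
    x: enter (1,3) at t=5.9321
    x: enter (0,3) at t=6.9674 ← occupied
  → r_2 = 6.9674
beam 3: φ=0°, α=240°
  dir = (cos 240°, sin 240°) = (-0.5000, -0.8660); from cell (7,5)
  next x-line at t=1.4600, next y-line at t=0.5889; Δt_x=2.0000, Δt_y=1.1547
    y: enter (7,4) at t=0.5889
    x: enter (6,4) at t=1.4600
    y: enter (6,3) at t=1.7436
    y: enter (6,2) at t=2.8983
    x: enter (5,2) at t=3.4600
    y: enter (5,1) at t=4.0530
    y: enter (5,0) at t=5.2077 ← occupied
  → r_3 = 5.2077
beam 4: φ=45°, α=285°
  dir = (cos 285°, sin 285°) = (0.2588, -0.9659); from cell (7,5)
  next x-line at t=1.0432, next y-line at t=0.5280; Δt_x=3.8637, Δt_y=1.0353
    y: enter (7,4) at t=0.5280
    x: enter (8,4) at t=1.0432
    y: enter (8,3) at t=1.5633
    y: enter (8,2) at t=2.5985
    y: enter (8,1) at t=3.6338
    y: enter (8,0) at t=4.6691 ← occupied
  → r_4 = 4.6691
beam 5: φ=90°, α=330°
  dir = (cos 330°, sin 330°) = (0.8660, -0.5000); from cell (7,5)
  next x-line at t=0.3118, next y-line at t=1.0200; Δt_x=1.1547, Δt_y=2.0000
    x: enter (8,5) at t=0.3118
    y: enter (8,4) at t=1.0200
    x: enter (9,4) at t=1.4665 ← occupied
  → r_5 = 1.4665

ranges = [2.9800, 6.9674, 5.2077, 4.6691, 1.4665]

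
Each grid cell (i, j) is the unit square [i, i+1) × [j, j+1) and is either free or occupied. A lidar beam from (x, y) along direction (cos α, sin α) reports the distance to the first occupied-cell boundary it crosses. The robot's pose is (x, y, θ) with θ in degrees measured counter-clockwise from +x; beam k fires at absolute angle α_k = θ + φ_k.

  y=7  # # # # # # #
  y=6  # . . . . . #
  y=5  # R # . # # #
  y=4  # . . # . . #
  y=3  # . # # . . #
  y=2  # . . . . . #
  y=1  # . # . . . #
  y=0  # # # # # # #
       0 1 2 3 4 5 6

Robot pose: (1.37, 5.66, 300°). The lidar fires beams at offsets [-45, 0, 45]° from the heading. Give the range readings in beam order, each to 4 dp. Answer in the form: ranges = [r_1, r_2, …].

beam 1: φ=-45°, α=255°
  d=(-0.2588,-0.9659)  start (1,5)  tX=1.4296 tY=0.6833  stride 1/|dx|=3.8637 1/|dy|=1.0353
    cross y-line → (1,4), t=0.6833
    cross x-line → (0,4), t=1.4296 (wall)
  → r_1 = 1.4296
beam 2: φ=0°, α=300°
  d=(0.5000,-0.8660)  start (1,5)  tX=1.2600 tY=0.7621  stride 1/|dx|=2.0000 1/|dy|=1.1547
    cross y-line → (1,4), t=0.7621
    cross x-line → (2,4), t=1.2600
    cross y-line → (2,3), t=1.9168 (wall)
  → r_2 = 1.9168
beam 3: φ=45°, α=345°
  d=(0.9659,-0.2588)  start (1,5)  tX=0.6522 tY=2.5500  stride 1/|dx|=1.0353 1/|dy|=3.8637
    cross x-line → (2,5), t=0.6522 (wall)
  → r_3 = 0.6522

ranges = [1.4296, 1.9168, 0.6522]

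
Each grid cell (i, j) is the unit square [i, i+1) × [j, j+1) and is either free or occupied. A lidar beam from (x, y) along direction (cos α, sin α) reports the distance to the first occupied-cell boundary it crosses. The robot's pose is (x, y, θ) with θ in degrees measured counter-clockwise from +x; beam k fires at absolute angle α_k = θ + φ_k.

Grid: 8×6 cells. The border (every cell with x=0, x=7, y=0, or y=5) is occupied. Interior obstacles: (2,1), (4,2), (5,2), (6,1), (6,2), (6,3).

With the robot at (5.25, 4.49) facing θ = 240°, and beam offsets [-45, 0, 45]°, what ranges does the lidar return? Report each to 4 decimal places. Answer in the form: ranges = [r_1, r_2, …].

ranges = [4.3999, 1.7205, 1.5426]

beam 1: φ=-45°, α=195°
  direction (-0.9659, -0.2588); cell (5,4); t to first gridline: x 0.2588, y 1.8932 (then +1.0353 / +3.8637)
    (4,4) via x @ 0.2588
    (3,4) via x @ 1.2941
    (3,3) via y @ 1.8932
    (2,3) via x @ 2.3294
    (1,3) via x @ 3.3646
    (0,3) via x @ 4.3999  # hit
  → r_1 = 4.3999
beam 2: φ=0°, α=240°
  direction (-0.5000, -0.8660); cell (5,4); t to first gridline: x 0.5000, y 0.5658 (then +2.0000 / +1.1547)
    (4,4) via x @ 0.5000
    (4,3) via y @ 0.5658
    (4,2) via y @ 1.7205  # hit
  → r_2 = 1.7205
beam 3: φ=45°, α=285°
  direction (0.2588, -0.9659); cell (5,4); t to first gridline: x 2.8978, y 0.5073 (then +3.8637 / +1.0353)
    (5,3) via y @ 0.5073
    (5,2) via y @ 1.5426  # hit
  → r_3 = 1.5426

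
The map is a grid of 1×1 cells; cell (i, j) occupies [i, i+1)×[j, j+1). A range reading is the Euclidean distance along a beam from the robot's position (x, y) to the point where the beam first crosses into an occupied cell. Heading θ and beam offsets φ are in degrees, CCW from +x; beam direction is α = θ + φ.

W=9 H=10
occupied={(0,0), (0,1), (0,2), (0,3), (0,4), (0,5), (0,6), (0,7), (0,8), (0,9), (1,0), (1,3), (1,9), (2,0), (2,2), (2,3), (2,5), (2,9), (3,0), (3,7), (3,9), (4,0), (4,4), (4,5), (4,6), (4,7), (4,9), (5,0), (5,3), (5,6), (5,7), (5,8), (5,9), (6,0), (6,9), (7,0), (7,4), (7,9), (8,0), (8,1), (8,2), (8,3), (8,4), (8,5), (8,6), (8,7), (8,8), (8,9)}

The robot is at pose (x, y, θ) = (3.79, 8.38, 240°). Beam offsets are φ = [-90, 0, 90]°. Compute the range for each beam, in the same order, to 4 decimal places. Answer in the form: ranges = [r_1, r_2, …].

ranges = [1.2400, 0.4388, 0.7600]

beam 1: φ=-90°, α=150°
  dir = (cos 150°, sin 150°) = (-0.8660, 0.5000); from cell (3,8)
  next x-line at t=0.9122, next y-line at t=1.2400; Δt_x=1.1547, Δt_y=2.0000
    x: enter (2,8) at t=0.9122
    y: enter (2,9) at t=1.2400 ← occupied
  → r_1 = 1.2400
beam 2: φ=0°, α=240°
  dir = (cos 240°, sin 240°) = (-0.5000, -0.8660); from cell (3,8)
  next x-line at t=1.5800, next y-line at t=0.4388; Δt_x=2.0000, Δt_y=1.1547
    y: enter (3,7) at t=0.4388 ← occupied
  → r_2 = 0.4388
beam 3: φ=90°, α=330°
  dir = (cos 330°, sin 330°) = (0.8660, -0.5000); from cell (3,8)
  next x-line at t=0.2425, next y-line at t=0.7600; Δt_x=1.1547, Δt_y=2.0000
    x: enter (4,8) at t=0.2425
    y: enter (4,7) at t=0.7600 ← occupied
  → r_3 = 0.7600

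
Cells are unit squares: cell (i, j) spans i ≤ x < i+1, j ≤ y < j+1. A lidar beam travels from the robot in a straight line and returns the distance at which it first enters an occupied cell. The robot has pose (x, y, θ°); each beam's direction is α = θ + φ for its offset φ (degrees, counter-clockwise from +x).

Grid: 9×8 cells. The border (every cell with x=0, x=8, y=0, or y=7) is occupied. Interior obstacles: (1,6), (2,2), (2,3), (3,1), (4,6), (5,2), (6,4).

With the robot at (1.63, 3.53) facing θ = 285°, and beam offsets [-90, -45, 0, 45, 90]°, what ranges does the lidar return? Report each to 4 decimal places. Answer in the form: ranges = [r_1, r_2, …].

ranges = [0.6522, 1.2600, 1.4296, 0.4272, 0.3831]

beam 1: φ=-90°, α=195°
  direction (-0.9659, -0.2588); cell (1,3); t to first gridline: x 0.6522, y 2.0478 (then +1.0353 / +3.8637)
    (0,3) via x @ 0.6522  # hit
  → r_1 = 0.6522
beam 2: φ=-45°, α=240°
  direction (-0.5000, -0.8660); cell (1,3); t to first gridline: x 1.2600, y 0.6120 (then +2.0000 / +1.1547)
    (1,2) via y @ 0.6120
    (0,2) via x @ 1.2600  # hit
  → r_2 = 1.2600
beam 3: φ=0°, α=285°
  direction (0.2588, -0.9659); cell (1,3); t to first gridline: x 1.4296, y 0.5487 (then +3.8637 / +1.0353)
    (1,2) via y @ 0.5487
    (2,2) via x @ 1.4296  # hit
  → r_3 = 1.4296
beam 4: φ=45°, α=330°
  direction (0.8660, -0.5000); cell (1,3); t to first gridline: x 0.4272, y 1.0600 (then +1.1547 / +2.0000)
    (2,3) via x @ 0.4272  # hit
  → r_4 = 0.4272
beam 5: φ=90°, α=15°
  direction (0.9659, 0.2588); cell (1,3); t to first gridline: x 0.3831, y 1.8159 (then +1.0353 / +3.8637)
    (2,3) via x @ 0.3831  # hit
  → r_5 = 0.3831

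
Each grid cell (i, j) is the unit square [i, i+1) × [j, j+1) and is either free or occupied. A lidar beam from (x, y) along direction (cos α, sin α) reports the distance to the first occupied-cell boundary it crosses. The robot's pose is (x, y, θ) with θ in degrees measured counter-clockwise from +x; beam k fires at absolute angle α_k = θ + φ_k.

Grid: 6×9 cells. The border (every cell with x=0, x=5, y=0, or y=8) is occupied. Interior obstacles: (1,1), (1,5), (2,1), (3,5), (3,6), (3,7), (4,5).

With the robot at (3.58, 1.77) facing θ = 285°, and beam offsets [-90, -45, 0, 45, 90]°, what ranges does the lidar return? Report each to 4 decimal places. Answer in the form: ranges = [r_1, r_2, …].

beam 1: φ=-90°, α=195°
  direction (-0.9659, -0.2588); cell (3,1); t to first gridline: x 0.6005, y 2.9751 (then +1.0353 / +3.8637)
    (2,1) via x @ 0.6005  # hit
  → r_1 = 0.6005
beam 2: φ=-45°, α=240°
  direction (-0.5000, -0.8660); cell (3,1); t to first gridline: x 1.1600, y 0.8891 (then +2.0000 / +1.1547)
    (3,0) via y @ 0.8891  # hit
  → r_2 = 0.8891
beam 3: φ=0°, α=285°
  direction (0.2588, -0.9659); cell (3,1); t to first gridline: x 1.6228, y 0.7972 (then +3.8637 / +1.0353)
    (3,0) via y @ 0.7972  # hit
  → r_3 = 0.7972
beam 4: φ=45°, α=330°
  direction (0.8660, -0.5000); cell (3,1); t to first gridline: x 0.4850, y 1.5400 (then +1.1547 / +2.0000)
    (4,1) via x @ 0.4850
    (4,0) via y @ 1.5400  # hit
  → r_4 = 1.5400
beam 5: φ=90°, α=15°
  direction (0.9659, 0.2588); cell (3,1); t to first gridline: x 0.4348, y 0.8887 (then +1.0353 / +3.8637)
    (4,1) via x @ 0.4348
    (4,2) via y @ 0.8887
    (5,2) via x @ 1.4701  # hit
  → r_5 = 1.4701

ranges = [0.6005, 0.8891, 0.7972, 1.5400, 1.4701]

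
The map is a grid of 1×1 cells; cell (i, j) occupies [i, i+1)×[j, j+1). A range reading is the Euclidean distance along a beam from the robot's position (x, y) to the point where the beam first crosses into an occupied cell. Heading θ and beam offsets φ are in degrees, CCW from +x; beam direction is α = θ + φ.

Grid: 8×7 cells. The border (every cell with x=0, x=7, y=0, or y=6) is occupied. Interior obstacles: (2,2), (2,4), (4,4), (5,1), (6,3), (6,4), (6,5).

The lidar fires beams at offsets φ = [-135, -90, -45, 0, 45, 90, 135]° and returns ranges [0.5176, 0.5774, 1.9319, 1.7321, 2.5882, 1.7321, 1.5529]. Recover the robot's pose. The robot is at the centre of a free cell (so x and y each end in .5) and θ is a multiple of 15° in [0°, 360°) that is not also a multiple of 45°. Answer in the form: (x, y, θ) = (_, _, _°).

(x, y, θ) = (4.5, 3.5, 210°)

Candidates: 23 free-cell centres × 16 headings = 368 poses. Raycast each; keep the one whose scan matches to 4 dp.
  (4.5, 2.5, 240°): beam 1 = 1.5529 ≠ 0.5176 ✗
  (1.5, 2.5, 285°): beam 1 = 0.5774 ≠ 0.5176 ✗
  (3.5, 1.5, 15°): beam 1 = 0.5774 ≠ 0.5176 ✗
  (6.5, 2.5, 150°): beam 3 = 0.5176 ≠ 1.9319 ✗
  …
  (4.5, 3.5, 210°): r_1=0.5176, r_2=0.5774, r_3=1.9319, r_4=1.7321, r_5=2.5882, r_6=1.7321, r_7=1.5529 — all match ✓
Unique over the lattice → pose = (4.5, 3.5, 210°).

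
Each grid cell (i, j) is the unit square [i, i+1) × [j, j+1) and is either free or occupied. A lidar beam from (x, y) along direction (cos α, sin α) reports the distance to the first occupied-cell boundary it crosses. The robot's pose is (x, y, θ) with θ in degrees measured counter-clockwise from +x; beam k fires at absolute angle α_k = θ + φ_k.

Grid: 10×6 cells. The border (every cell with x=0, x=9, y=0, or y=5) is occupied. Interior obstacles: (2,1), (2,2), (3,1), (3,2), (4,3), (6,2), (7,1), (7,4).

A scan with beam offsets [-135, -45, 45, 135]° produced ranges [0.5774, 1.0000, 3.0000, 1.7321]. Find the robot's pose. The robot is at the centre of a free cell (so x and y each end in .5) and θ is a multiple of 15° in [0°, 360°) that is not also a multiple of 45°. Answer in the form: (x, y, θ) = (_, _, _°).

Candidates: 24 free-cell centres × 16 headings = 384 poses. Raycast each; keep the one whose scan matches to 4 dp.
  (1.5, 1.5, 120°): beam 1 = 0.5176 ≠ 0.5774 ✗
  (4.5, 1.5, 15°): beam 3 = 4.0415 ≠ 3.0000 ✗
  (1.5, 1.5, 285°): beam 2 = 0.5774 ≠ 1.0000 ✗
  …
  (2.5, 4.5, 195°): r_1=0.5774, r_2=1.0000, r_3=3.0000, r_4=1.7321 — all match ✓
No second candidate reproduces the full scan.

(x, y, θ) = (2.5, 4.5, 195°)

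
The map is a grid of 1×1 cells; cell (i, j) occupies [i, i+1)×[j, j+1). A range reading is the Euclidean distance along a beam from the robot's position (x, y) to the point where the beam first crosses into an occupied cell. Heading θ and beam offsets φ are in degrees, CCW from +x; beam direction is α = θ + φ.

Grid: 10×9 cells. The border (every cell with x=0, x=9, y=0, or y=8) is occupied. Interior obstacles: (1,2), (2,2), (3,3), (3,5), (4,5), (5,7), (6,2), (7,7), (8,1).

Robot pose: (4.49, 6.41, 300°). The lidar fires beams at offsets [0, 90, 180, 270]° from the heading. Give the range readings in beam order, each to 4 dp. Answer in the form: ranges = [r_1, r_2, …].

beam 1: φ=0°, α=300°
  cosα=0.5000 sinα=-0.8660 | (4,6) | tMaxX 1.0200 tMaxY 0.4734 | tΔX 2.0000 tΔY 1.1547
    t=0.4734 [y] (4,5) — stop
  → r_1 = 0.4734
beam 2: φ=90°, α=30°
  cosα=0.8660 sinα=0.5000 | (4,6) | tMaxX 0.5889 tMaxY 1.1800 | tΔX 1.1547 tΔY 2.0000
    t=0.5889 [x] (5,6)
    t=1.1800 [y] (5,7) — stop
  → r_2 = 1.1800
beam 3: φ=180°, α=120°
  cosα=-0.5000 sinα=0.8660 | (4,6) | tMaxX 0.9800 tMaxY 0.6813 | tΔX 2.0000 tΔY 1.1547
    t=0.6813 [y] (4,7)
    t=0.9800 [x] (3,7)
    t=1.8360 [y] (3,8) — stop
  → r_3 = 1.8360
beam 4: φ=270°, α=210°
  cosα=-0.8660 sinα=-0.5000 | (4,6) | tMaxX 0.5658 tMaxY 0.8200 | tΔX 1.1547 tΔY 2.0000
    t=0.5658 [x] (3,6)
    t=0.8200 [y] (3,5) — stop
  → r_4 = 0.8200

ranges = [0.4734, 1.1800, 1.8360, 0.8200]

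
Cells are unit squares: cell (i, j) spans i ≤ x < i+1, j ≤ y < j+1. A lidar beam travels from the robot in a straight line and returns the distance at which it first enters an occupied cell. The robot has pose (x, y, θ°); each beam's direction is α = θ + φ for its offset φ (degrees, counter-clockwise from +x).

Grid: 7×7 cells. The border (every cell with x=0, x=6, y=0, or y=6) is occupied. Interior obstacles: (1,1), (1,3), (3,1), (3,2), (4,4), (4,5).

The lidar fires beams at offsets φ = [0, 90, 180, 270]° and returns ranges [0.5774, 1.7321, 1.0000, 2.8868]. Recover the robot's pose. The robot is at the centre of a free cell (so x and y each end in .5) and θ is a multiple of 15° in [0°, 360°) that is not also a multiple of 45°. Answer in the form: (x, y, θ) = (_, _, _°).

The pose lattice has 19·16 = 304 candidates. Test each by forward raycasting.
  (3.5, 5.5, 165°): beam 1 = 1.9319 ≠ 0.5774 ✗
  (5.5, 4.5, 15°): beam 1 = 0.5176 ≠ 0.5774 ✗
  (1.5, 5.5, 60°): beam 2 = 0.5774 ≠ 1.7321 ✗
  (3.5, 4.5, 195°): beam 1 = 1.9319 ≠ 0.5774 ✗
  …
  (2.5, 3.5, 150°): r_1=0.5774, r_2=1.7321, r_3=1.0000, r_4=2.8868 — all match ✓
Unique over the lattice → pose = (2.5, 3.5, 150°).

(x, y, θ) = (2.5, 3.5, 150°)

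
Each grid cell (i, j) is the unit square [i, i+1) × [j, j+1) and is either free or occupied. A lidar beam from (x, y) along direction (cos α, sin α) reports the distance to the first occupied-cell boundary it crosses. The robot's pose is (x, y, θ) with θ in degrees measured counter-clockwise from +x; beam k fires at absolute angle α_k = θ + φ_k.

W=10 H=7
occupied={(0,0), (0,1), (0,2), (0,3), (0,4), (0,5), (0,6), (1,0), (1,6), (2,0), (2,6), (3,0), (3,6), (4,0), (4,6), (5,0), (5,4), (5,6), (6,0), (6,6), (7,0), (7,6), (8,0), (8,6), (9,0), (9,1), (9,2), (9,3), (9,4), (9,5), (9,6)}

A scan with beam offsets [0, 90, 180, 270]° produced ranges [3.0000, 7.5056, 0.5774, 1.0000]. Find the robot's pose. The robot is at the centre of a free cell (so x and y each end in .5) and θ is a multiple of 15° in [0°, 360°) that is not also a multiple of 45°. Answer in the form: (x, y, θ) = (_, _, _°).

Enumerate (i+0.5, j+0.5, θ) over the 39 free cells and 16 admissible headings. For each, cast all 4 beams and compare to the given ranges.
  (4.5, 2.5, 60°): beam 1 = 1.7321 ≠ 3.0000 ✗
  (7.5, 1.5, 75°): beam 1 = 4.6587 ≠ 3.0000 ✗
  (5.5, 3.5, 210°): beam 1 = 5.0000 ≠ 3.0000 ✗
  (3.5, 3.5, 300°): beam 1 = 2.8868 ≠ 3.0000 ✗
  (7.5, 2.5, 285°): beam 1 = 1.5529 ≠ 3.0000 ✗
  …
  (7.5, 1.5, 60°): r_1=3.0000, r_2=7.5056, r_3=0.5774, r_4=1.0000 — all match ✓
No second candidate reproduces the full scan.

(x, y, θ) = (7.5, 1.5, 60°)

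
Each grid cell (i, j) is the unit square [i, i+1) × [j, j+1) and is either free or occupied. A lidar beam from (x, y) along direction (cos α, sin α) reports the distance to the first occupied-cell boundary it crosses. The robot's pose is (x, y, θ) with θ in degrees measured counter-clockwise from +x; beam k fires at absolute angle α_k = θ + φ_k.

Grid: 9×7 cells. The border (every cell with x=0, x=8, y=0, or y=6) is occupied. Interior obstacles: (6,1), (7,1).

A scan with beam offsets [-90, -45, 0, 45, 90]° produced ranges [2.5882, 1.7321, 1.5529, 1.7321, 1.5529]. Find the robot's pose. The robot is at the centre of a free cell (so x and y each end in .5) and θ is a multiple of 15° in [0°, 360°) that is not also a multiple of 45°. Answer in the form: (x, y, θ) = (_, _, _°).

(x, y, θ) = (6.5, 4.5, 15°)

The pose lattice has 33·16 = 528 candidates. Test each by forward raycasting.
  (5.5, 5.5, 165°): beam 1 = 0.5176 ≠ 2.5882 ✗
  (6.5, 2.5, 15°): beam 1 = 0.5176 ≠ 2.5882 ✗
  (7.5, 2.5, 150°): beam 1 = 1.0000 ≠ 2.5882 ✗
  (2.5, 4.5, 255°): beam 1 = 1.5529 ≠ 2.5882 ✗
  …
  (6.5, 4.5, 15°): r_1=2.5882, r_2=1.7321, r_3=1.5529, r_4=1.7321, r_5=1.5529 — all match ✓
No second candidate reproduces the full scan.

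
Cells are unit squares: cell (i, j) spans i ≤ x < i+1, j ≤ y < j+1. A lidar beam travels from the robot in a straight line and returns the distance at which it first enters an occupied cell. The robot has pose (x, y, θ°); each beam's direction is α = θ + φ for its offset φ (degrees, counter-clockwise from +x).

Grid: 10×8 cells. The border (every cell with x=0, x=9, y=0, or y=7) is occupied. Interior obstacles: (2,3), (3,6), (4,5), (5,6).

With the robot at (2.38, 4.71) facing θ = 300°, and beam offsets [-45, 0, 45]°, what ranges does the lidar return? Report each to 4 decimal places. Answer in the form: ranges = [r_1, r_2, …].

ranges = [0.7350, 0.8198, 6.8535]

beam 1: φ=-45°, α=255°
  cosα=-0.2588 sinα=-0.9659 | (2,4) | tMaxX 1.4682 tMaxY 0.7350 | tΔX 3.8637 tΔY 1.0353
    t=0.7350 [y] (2,3) — stop
  → r_1 = 0.7350
beam 2: φ=0°, α=300°
  cosα=0.5000 sinα=-0.8660 | (2,4) | tMaxX 1.2400 tMaxY 0.8198 | tΔX 2.0000 tΔY 1.1547
    t=0.8198 [y] (2,3) — stop
  → r_2 = 0.8198
beam 3: φ=45°, α=345°
  cosα=0.9659 sinα=-0.2588 | (2,4) | tMaxX 0.6419 tMaxY 2.7432 | tΔX 1.0353 tΔY 3.8637
    t=0.6419 [x] (3,4)
    t=1.6771 [x] (4,4)
    t=2.7124 [x] (5,4)
    t=2.7432 [y] (5,3)
    t=3.7477 [x] (6,3)
    t=4.7830 [x] (7,3)
    t=5.8183 [x] (8,3)
    t=6.6069 [y] (8,2)
    t=6.8535 [x] (9,2) — stop
  → r_3 = 6.8535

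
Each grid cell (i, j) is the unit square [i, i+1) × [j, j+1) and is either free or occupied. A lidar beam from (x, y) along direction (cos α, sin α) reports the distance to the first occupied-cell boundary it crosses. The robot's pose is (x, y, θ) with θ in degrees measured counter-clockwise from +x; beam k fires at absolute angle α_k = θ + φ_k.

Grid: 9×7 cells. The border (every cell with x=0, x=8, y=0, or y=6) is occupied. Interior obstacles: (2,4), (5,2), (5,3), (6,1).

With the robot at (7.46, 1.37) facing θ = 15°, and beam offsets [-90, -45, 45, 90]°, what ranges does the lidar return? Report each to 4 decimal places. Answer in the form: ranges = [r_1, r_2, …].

beam 1: φ=-90°, α=285°
  cosα=0.2588 sinα=-0.9659 | (7,1) | tMaxX 2.0864 tMaxY 0.3831 | tΔX 3.8637 tΔY 1.0353
    t=0.3831 [y] (7,0) — stop
  → r_1 = 0.3831
beam 2: φ=-45°, α=330°
  cosα=0.8660 sinα=-0.5000 | (7,1) | tMaxX 0.6235 tMaxY 0.7400 | tΔX 1.1547 tΔY 2.0000
    t=0.6235 [x] (8,1) — stop
  → r_2 = 0.6235
beam 3: φ=45°, α=60°
  cosα=0.5000 sinα=0.8660 | (7,1) | tMaxX 1.0800 tMaxY 0.7275 | tΔX 2.0000 tΔY 1.1547
    t=0.7275 [y] (7,2)
    t=1.0800 [x] (8,2) — stop
  → r_3 = 1.0800
beam 4: φ=90°, α=105°
  cosα=-0.2588 sinα=0.9659 | (7,1) | tMaxX 1.7773 tMaxY 0.6522 | tΔX 3.8637 tΔY 1.0353
    t=0.6522 [y] (7,2)
    t=1.6875 [y] (7,3)
    t=1.7773 [x] (6,3)
    t=2.7228 [y] (6,4)
    t=3.7581 [y] (6,5)
    t=4.7933 [y] (6,6) — stop
  → r_4 = 4.7933

ranges = [0.3831, 0.6235, 1.0800, 4.7933]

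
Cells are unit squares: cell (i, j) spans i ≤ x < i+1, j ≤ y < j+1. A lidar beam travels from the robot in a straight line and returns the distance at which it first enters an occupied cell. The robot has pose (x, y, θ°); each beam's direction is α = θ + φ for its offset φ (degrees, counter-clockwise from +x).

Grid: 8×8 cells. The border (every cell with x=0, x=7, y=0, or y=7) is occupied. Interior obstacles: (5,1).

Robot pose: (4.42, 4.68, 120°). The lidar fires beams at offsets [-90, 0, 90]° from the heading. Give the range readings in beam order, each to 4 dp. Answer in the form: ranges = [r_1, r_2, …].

beam 1: φ=-90°, α=30°
  direction (0.8660, 0.5000); cell (4,4); t to first gridline: x 0.6697, y 0.6400 (then +1.1547 / +2.0000)
    (4,5) via y @ 0.6400
    (5,5) via x @ 0.6697
    (6,5) via x @ 1.8244
    (6,6) via y @ 2.6400
    (7,6) via x @ 2.9791  # hit
  → r_1 = 2.9791
beam 2: φ=0°, α=120°
  direction (-0.5000, 0.8660); cell (4,4); t to first gridline: x 0.8400, y 0.3695 (then +2.0000 / +1.1547)
    (4,5) via y @ 0.3695
    (3,5) via x @ 0.8400
    (3,6) via y @ 1.5242
    (3,7) via y @ 2.6789  # hit
  → r_2 = 2.6789
beam 3: φ=90°, α=210°
  direction (-0.8660, -0.5000); cell (4,4); t to first gridline: x 0.4850, y 1.3600 (then +1.1547 / +2.0000)
    (3,4) via x @ 0.4850
    (3,3) via y @ 1.3600
    (2,3) via x @ 1.6397
    (1,3) via x @ 2.7944
    (1,2) via y @ 3.3600
    (0,2) via x @ 3.9491  # hit
  → r_3 = 3.9491

ranges = [2.9791, 2.6789, 3.9491]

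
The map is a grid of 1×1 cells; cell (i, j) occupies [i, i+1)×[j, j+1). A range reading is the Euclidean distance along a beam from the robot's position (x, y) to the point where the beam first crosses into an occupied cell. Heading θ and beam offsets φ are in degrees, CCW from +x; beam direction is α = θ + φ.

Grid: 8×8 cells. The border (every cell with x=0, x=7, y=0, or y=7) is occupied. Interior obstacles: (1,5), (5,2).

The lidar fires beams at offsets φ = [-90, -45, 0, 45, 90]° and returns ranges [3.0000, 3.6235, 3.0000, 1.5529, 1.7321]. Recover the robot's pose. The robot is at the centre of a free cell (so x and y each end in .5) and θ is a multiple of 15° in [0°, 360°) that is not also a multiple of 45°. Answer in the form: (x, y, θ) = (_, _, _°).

Enumerate (i+0.5, j+0.5, θ) over the 34 free cells and 16 admissible headings. For each, cast all 5 beams and compare to the given ranges.
  (1.5, 2.5, 120°): beam 1 = 6.3509 ≠ 3.0000 ✗
  (4.5, 5.5, 345°): beam 1 = 4.6587 ≠ 3.0000 ✗
  (5.5, 5.5, 165°): beam 1 = 1.5529 ≠ 3.0000 ✗
  …
  (3.5, 5.5, 30°): r_1=3.0000, r_2=3.6235, r_3=3.0000, r_4=1.5529, r_5=1.7321 — all match ✓
Unique over the lattice → pose = (3.5, 5.5, 30°).

(x, y, θ) = (3.5, 5.5, 30°)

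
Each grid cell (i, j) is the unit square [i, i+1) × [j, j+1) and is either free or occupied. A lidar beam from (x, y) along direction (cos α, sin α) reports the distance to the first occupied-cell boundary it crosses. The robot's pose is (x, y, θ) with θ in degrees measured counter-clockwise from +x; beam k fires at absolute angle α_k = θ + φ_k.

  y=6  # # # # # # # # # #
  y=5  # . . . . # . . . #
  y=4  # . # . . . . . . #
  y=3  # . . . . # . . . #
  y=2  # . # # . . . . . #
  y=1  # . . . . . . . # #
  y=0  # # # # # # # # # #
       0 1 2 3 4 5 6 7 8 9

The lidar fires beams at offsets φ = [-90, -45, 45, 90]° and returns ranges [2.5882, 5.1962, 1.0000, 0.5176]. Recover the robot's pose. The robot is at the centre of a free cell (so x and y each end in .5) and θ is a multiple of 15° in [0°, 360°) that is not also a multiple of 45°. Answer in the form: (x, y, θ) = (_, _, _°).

(x, y, θ) = (3.5, 5.5, 345°)

Candidates: 34 free-cell centres × 16 headings = 544 poses. Raycast each; keep the one whose scan matches to 4 dp.
  (6.5, 4.5, 300°): beam 1 = 1.0000 ≠ 2.5882 ✗
  (5.5, 1.5, 255°): beam 1 = 1.9319 ≠ 2.5882 ✗
  (2.5, 3.5, 345°): beam 1 = 0.5176 ≠ 2.5882 ✗
  (2.5, 1.5, 15°): beam 1 = 0.5176 ≠ 2.5882 ✗
  …
  (3.5, 5.5, 345°): r_1=2.5882, r_2=5.1962, r_3=1.0000, r_4=0.5176 — all match ✓
Only this pose fits every beam.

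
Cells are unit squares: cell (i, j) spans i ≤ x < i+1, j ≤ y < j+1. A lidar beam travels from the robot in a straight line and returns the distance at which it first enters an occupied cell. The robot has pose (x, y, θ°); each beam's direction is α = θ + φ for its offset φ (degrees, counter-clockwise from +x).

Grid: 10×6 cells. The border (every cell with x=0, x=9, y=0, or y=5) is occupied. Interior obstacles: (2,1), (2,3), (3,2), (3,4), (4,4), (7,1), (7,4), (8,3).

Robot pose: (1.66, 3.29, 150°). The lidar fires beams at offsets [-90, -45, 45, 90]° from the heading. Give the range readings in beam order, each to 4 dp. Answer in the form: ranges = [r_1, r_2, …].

ranges = [0.6800, 1.7703, 0.6833, 1.3200]

beam 1: φ=-90°, α=60°
  cosα=0.5000 sinα=0.8660 | (1,3) | tMaxX 0.6800 tMaxY 0.8198 | tΔX 2.0000 tΔY 1.1547
    t=0.6800 [x] (2,3) — stop
  → r_1 = 0.6800
beam 2: φ=-45°, α=105°
  cosα=-0.2588 sinα=0.9659 | (1,3) | tMaxX 2.5500 tMaxY 0.7350 | tΔX 3.8637 tΔY 1.0353
    t=0.7350 [y] (1,4)
    t=1.7703 [y] (1,5) — stop
  → r_2 = 1.7703
beam 3: φ=45°, α=195°
  cosα=-0.9659 sinα=-0.2588 | (1,3) | tMaxX 0.6833 tMaxY 1.1205 | tΔX 1.0353 tΔY 3.8637
    t=0.6833 [x] (0,3) — stop
  → r_3 = 0.6833
beam 4: φ=90°, α=240°
  cosα=-0.5000 sinα=-0.8660 | (1,3) | tMaxX 1.3200 tMaxY 0.3349 | tΔX 2.0000 tΔY 1.1547
    t=0.3349 [y] (1,2)
    t=1.3200 [x] (0,2) — stop
  → r_4 = 1.3200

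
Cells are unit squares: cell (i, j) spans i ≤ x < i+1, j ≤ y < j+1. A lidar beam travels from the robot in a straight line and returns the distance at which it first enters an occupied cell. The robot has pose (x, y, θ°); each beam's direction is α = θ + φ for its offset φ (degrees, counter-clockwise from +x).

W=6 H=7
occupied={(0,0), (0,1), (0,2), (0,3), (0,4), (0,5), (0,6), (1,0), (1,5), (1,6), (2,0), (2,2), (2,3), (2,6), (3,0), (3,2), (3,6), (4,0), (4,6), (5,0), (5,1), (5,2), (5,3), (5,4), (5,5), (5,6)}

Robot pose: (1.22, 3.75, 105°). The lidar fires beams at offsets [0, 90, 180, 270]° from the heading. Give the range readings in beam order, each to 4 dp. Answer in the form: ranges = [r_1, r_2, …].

ranges = [0.8500, 0.2278, 2.8470, 0.8075]

beam 1: φ=0°, α=105°
  d=(-0.2588,0.9659)  start (1,3)  tX=0.8500 tY=0.2588  stride 1/|dx|=3.8637 1/|dy|=1.0353
    cross y-line → (1,4), t=0.2588
    cross x-line → (0,4), t=0.8500 (wall)
  → r_1 = 0.8500
beam 2: φ=90°, α=195°
  d=(-0.9659,-0.2588)  start (1,3)  tX=0.2278 tY=2.8978  stride 1/|dx|=1.0353 1/|dy|=3.8637
    cross x-line → (0,3), t=0.2278 (wall)
  → r_2 = 0.2278
beam 3: φ=180°, α=285°
  d=(0.2588,-0.9659)  start (1,3)  tX=3.0137 tY=0.7765  stride 1/|dx|=3.8637 1/|dy|=1.0353
    cross y-line → (1,2), t=0.7765
    cross y-line → (1,1), t=1.8117
    cross y-line → (1,0), t=2.8470 (wall)
  → r_3 = 2.8470
beam 4: φ=270°, α=15°
  d=(0.9659,0.2588)  start (1,3)  tX=0.8075 tY=0.9659  stride 1/|dx|=1.0353 1/|dy|=3.8637
    cross x-line → (2,3), t=0.8075 (wall)
  → r_4 = 0.8075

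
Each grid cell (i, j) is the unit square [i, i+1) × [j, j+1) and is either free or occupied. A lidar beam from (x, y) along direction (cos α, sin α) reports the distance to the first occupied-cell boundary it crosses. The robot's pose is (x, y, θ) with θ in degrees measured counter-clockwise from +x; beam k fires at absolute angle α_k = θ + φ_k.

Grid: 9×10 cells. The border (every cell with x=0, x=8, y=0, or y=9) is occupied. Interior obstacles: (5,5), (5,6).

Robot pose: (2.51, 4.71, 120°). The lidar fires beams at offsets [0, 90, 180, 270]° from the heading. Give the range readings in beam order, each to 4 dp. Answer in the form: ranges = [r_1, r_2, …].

ranges = [3.0200, 1.7436, 4.2839, 2.8752]

beam 1: φ=0°, α=120°
  d=(-0.5000,0.8660)  start (2,4)  tX=1.0200 tY=0.3349  stride 1/|dx|=2.0000 1/|dy|=1.1547
    cross y-line → (2,5), t=0.3349
    cross x-line → (1,5), t=1.0200
    cross y-line → (1,6), t=1.4896
    cross y-line → (1,7), t=2.6443
    cross x-line → (0,7), t=3.0200 (wall)
  → r_1 = 3.0200
beam 2: φ=90°, α=210°
  d=(-0.8660,-0.5000)  start (2,4)  tX=0.5889 tY=1.4200  stride 1/|dx|=1.1547 1/|dy|=2.0000
    cross x-line → (1,4), t=0.5889
    cross y-line → (1,3), t=1.4200
    cross x-line → (0,3), t=1.7436 (wall)
  → r_2 = 1.7436
beam 3: φ=180°, α=300°
  d=(0.5000,-0.8660)  start (2,4)  tX=0.9800 tY=0.8198  stride 1/|dx|=2.0000 1/|dy|=1.1547
    cross y-line → (2,3), t=0.8198
    cross x-line → (3,3), t=0.9800
    cross y-line → (3,2), t=1.9745
    cross x-line → (4,2), t=2.9800
    cross y-line → (4,1), t=3.1292
    cross y-line → (4,0), t=4.2839 (wall)
  → r_3 = 4.2839
beam 4: φ=270°, α=30°
  d=(0.8660,0.5000)  start (2,4)  tX=0.5658 tY=0.5800  stride 1/|dx|=1.1547 1/|dy|=2.0000
    cross x-line → (3,4), t=0.5658
    cross y-line → (3,5), t=0.5800
    cross x-line → (4,5), t=1.7205
    cross y-line → (4,6), t=2.5800
    cross x-line → (5,6), t=2.8752 (wall)
  → r_4 = 2.8752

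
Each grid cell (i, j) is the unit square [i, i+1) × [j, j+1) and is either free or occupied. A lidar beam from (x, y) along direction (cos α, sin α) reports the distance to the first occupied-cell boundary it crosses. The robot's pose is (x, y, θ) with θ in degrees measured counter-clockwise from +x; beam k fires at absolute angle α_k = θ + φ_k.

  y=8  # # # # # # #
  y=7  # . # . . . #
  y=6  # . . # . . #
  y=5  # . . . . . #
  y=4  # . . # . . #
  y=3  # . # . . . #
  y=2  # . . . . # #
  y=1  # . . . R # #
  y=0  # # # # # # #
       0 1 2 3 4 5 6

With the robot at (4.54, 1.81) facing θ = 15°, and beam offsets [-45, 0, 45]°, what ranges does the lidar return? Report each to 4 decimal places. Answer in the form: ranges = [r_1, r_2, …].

ranges = [0.5312, 0.4762, 0.9200]

beam 1: φ=-45°, α=330°
  d=(0.8660,-0.5000)  start (4,1)  tX=0.5312 tY=1.6200  stride 1/|dx|=1.1547 1/|dy|=2.0000
    cross x-line → (5,1), t=0.5312 (wall)
  → r_1 = 0.5312
beam 2: φ=0°, α=15°
  d=(0.9659,0.2588)  start (4,1)  tX=0.4762 tY=0.7341  stride 1/|dx|=1.0353 1/|dy|=3.8637
    cross x-line → (5,1), t=0.4762 (wall)
  → r_2 = 0.4762
beam 3: φ=45°, α=60°
  d=(0.5000,0.8660)  start (4,1)  tX=0.9200 tY=0.2194  stride 1/|dx|=2.0000 1/|dy|=1.1547
    cross y-line → (4,2), t=0.2194
    cross x-line → (5,2), t=0.9200 (wall)
  → r_3 = 0.9200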